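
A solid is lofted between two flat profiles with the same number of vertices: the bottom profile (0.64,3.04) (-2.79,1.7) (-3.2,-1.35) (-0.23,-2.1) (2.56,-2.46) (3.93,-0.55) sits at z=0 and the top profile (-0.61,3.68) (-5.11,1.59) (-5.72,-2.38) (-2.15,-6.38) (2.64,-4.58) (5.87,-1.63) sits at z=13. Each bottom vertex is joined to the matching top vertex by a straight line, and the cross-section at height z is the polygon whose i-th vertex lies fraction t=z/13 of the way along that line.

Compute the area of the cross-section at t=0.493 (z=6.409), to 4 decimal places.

Cross-section at t=0.493: each vertex is (1-t)·p0[i] + t·p1[i].
  v1: (1-0.493)·(0.64,3.04) + 0.493·(-0.61,3.68) = (0.0237,3.3555)
  v2: (1-0.493)·(-2.79,1.7) + 0.493·(-5.11,1.59) = (-3.9338,1.6458)
  v3: (1-0.493)·(-3.2,-1.35) + 0.493·(-5.72,-2.38) = (-4.4424,-1.8578)
  v4: (1-0.493)·(-0.23,-2.1) + 0.493·(-2.15,-6.38) = (-1.1766,-4.2100)
  v5: (1-0.493)·(2.56,-2.46) + 0.493·(2.64,-4.58) = (2.5994,-3.5052)
  v6: (1-0.493)·(3.93,-0.55) + 0.493·(5.87,-1.63) = (4.8864,-1.0824)
Shoelace sum Σ(x_i·y_{i+1} − x_{i+1}·y_i):
  i=1: 0.0237·1.6458 − -3.9338·3.3555 = +13.2389 (running +13.2389)
  i=2: -3.9338·-1.8578 − -4.4424·1.6458 = +14.6192 (running +27.8581)
  i=3: -4.4424·-4.2100 − -1.1766·-1.8578 = +16.5167 (running +44.3748)
  i=4: -1.1766·-3.5052 − 2.5994·-4.2100 = +15.0678 (running +59.4426)
  i=5: 2.5994·-1.0824 − 4.8864·-3.5052 = +14.3139 (running +73.7565)
  i=6: 4.8864·3.3555 − 0.0237·-1.0824 = +16.4222 (running +90.1787)
Area = |Σ|/2 = |90.1787|/2 = 45.0894

Area at t=0.493: 45.0894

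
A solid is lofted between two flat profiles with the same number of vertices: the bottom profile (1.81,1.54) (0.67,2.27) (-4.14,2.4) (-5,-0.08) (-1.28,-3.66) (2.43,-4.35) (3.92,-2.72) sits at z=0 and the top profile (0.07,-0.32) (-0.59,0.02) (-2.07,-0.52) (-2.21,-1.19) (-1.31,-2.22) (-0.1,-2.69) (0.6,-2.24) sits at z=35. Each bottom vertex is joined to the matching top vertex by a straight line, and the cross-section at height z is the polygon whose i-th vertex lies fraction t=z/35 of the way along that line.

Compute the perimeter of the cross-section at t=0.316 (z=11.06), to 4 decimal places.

Cross-section at t=0.316: each vertex is (1-t)·p0[i] + t·p1[i].
  v1: (1-0.316)·(1.81,1.54) + 0.316·(0.07,-0.32) = (1.2602,0.9522)
  v2: (1-0.316)·(0.67,2.27) + 0.316·(-0.59,0.02) = (0.2718,1.5590)
  v3: (1-0.316)·(-4.14,2.4) + 0.316·(-2.07,-0.52) = (-3.4859,1.4773)
  v4: (1-0.316)·(-5,-0.08) + 0.316·(-2.21,-1.19) = (-4.1184,-0.4308)
  v5: (1-0.316)·(-1.28,-3.66) + 0.316·(-1.31,-2.22) = (-1.2895,-3.2050)
  v6: (1-0.316)·(2.43,-4.35) + 0.316·(-0.1,-2.69) = (1.6305,-3.8254)
  v7: (1-0.316)·(3.92,-2.72) + 0.316·(0.6,-2.24) = (2.8709,-2.5683)
Perimeter = Σ |v_{i+1} − v_i|:
  edge 1→2: √(-0.9883² + 0.6068²) = 1.1597 (running 1.1597)
  edge 2→3: √(-3.7577² + -0.0817²) = 3.7586 (running 4.9183)
  edge 3→4: √(-0.6325² + -1.9080²) = 2.0101 (running 6.9285)
  edge 4→5: √(2.8289² + -2.7742²) = 3.9622 (running 10.8906)
  edge 5→6: √(2.9200² + -0.6205²) = 2.9852 (running 13.8758)
  edge 6→7: √(1.2404² + 1.2571²) = 1.7660 (running 15.6418)
  edge 7→1: √(-1.6107² + 3.5206²) = 3.8715 (running 19.5134)
Perimeter = 19.5134

Perimeter at t=0.316: 19.5134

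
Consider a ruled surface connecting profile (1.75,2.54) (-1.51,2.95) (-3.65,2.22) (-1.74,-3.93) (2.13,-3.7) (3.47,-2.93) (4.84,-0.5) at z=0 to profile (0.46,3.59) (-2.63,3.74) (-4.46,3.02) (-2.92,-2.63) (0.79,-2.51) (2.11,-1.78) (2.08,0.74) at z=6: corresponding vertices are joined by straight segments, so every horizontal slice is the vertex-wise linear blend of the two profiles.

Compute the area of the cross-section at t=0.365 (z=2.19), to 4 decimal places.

Area at t=0.365: 37.9452

Cross-section at t=0.365: each vertex is (1-t)·p0[i] + t·p1[i].
  v1: (1-0.365)·(1.75,2.54) + 0.365·(0.46,3.59) = (1.2792,2.9232)
  v2: (1-0.365)·(-1.51,2.95) + 0.365·(-2.63,3.74) = (-1.9188,3.2384)
  v3: (1-0.365)·(-3.65,2.22) + 0.365·(-4.46,3.02) = (-3.9456,2.5120)
  v4: (1-0.365)·(-1.74,-3.93) + 0.365·(-2.92,-2.63) = (-2.1707,-3.4555)
  v5: (1-0.365)·(2.13,-3.7) + 0.365·(0.79,-2.51) = (1.6409,-3.2657)
  v6: (1-0.365)·(3.47,-2.93) + 0.365·(2.11,-1.78) = (2.9736,-2.5103)
  v7: (1-0.365)·(4.84,-0.5) + 0.365·(2.08,0.74) = (3.8326,-0.0474)
Shoelace sum Σ(x_i·y_{i+1} − x_{i+1}·y_i):
  i=1: 1.2792·3.2384 − -1.9188·2.9232 = +9.7515 (running +9.7515)
  i=2: -1.9188·2.5120 − -3.9456·3.2384 = +7.9574 (running +17.7088)
  i=3: -3.9456·-3.4555 − -2.1707·2.5120 = +19.0870 (running +36.7958)
  i=4: -2.1707·-3.2657 − 1.6409·-3.4555 = +12.7589 (running +49.5547)
  i=5: 1.6409·-2.5103 − 2.9736·-3.2657 = +5.5917 (running +55.1464)
  i=6: 2.9736·-0.0474 − 3.8326·-2.5103 = +9.4798 (running +64.6262)
  i=7: 3.8326·2.9232 − 1.2792·-0.0474 = +11.2643 (running +75.8905)
Area = |Σ|/2 = |75.8905|/2 = 37.9452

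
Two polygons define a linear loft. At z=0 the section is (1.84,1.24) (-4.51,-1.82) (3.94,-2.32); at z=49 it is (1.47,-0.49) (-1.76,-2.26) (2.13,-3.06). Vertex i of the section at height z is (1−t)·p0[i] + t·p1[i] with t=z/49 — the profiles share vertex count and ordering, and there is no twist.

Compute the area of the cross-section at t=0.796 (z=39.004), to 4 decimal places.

Cross-section at t=0.796: each vertex is (1-t)·p0[i] + t·p1[i].
  v1: (1-0.796)·(1.84,1.24) + 0.796·(1.47,-0.49) = (1.5455,-0.1371)
  v2: (1-0.796)·(-4.51,-1.82) + 0.796·(-1.76,-2.26) = (-2.3210,-2.1702)
  v3: (1-0.796)·(3.94,-2.32) + 0.796·(2.13,-3.06) = (2.4992,-2.9090)
Shoelace sum Σ(x_i·y_{i+1} − x_{i+1}·y_i):
  i=1: 1.5455·-2.1702 − -2.3210·-0.1371 = -3.6722 (running -3.6722)
  i=2: -2.3210·-2.9090 − 2.4992·-2.1702 = +12.1758 (running +8.5036)
  i=3: 2.4992·-0.1371 − 1.5455·-2.9090 = +4.1533 (running +12.6569)
Area = |Σ|/2 = |12.6569|/2 = 6.3284

Area at t=0.796: 6.3284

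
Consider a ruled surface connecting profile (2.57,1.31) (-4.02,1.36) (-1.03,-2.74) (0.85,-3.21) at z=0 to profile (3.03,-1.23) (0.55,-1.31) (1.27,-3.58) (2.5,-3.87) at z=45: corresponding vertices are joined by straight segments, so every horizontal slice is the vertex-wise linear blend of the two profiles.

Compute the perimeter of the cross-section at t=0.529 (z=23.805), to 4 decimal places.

Cross-section at t=0.529: each vertex is (1-t)·p0[i] + t·p1[i].
  v1: (1-0.529)·(2.57,1.31) + 0.529·(3.03,-1.23) = (2.8133,-0.0337)
  v2: (1-0.529)·(-4.02,1.36) + 0.529·(0.55,-1.31) = (-1.6025,-0.0524)
  v3: (1-0.529)·(-1.03,-2.74) + 0.529·(1.27,-3.58) = (0.1867,-3.1844)
  v4: (1-0.529)·(0.85,-3.21) + 0.529·(2.5,-3.87) = (1.7228,-3.5591)
Perimeter = Σ |v_{i+1} − v_i|:
  edge 1→2: √(-4.4158² + -0.0188²) = 4.4158 (running 4.4158)
  edge 2→3: √(1.7892² + -3.1319²) = 3.6070 (running 8.0228)
  edge 3→4: √(1.5361² + -0.3748²) = 1.5812 (running 9.6040)
  edge 4→1: √(1.0905² + 3.5255²) = 3.6903 (running 13.2943)
Perimeter = 13.2943

Perimeter at t=0.529: 13.2943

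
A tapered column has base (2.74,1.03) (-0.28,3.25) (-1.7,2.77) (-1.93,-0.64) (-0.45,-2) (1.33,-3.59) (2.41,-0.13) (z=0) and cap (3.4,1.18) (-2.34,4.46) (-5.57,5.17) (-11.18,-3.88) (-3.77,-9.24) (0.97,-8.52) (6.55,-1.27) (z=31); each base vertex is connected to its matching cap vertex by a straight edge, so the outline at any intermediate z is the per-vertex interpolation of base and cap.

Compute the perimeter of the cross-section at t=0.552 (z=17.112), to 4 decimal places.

Cross-section at t=0.552: each vertex is (1-t)·p0[i] + t·p1[i].
  v1: (1-0.552)·(2.74,1.03) + 0.552·(3.4,1.18) = (3.1043,1.1128)
  v2: (1-0.552)·(-0.28,3.25) + 0.552·(-2.34,4.46) = (-1.4171,3.9179)
  v3: (1-0.552)·(-1.7,2.77) + 0.552·(-5.57,5.17) = (-3.8362,4.0948)
  v4: (1-0.552)·(-1.93,-0.64) + 0.552·(-11.18,-3.88) = (-7.0360,-2.4285)
  v5: (1-0.552)·(-0.45,-2) + 0.552·(-3.77,-9.24) = (-2.2826,-5.9965)
  v6: (1-0.552)·(1.33,-3.59) + 0.552·(0.97,-8.52) = (1.1313,-6.3114)
  v7: (1-0.552)·(2.41,-0.13) + 0.552·(6.55,-1.27) = (4.6953,-0.7593)
Perimeter = Σ |v_{i+1} − v_i|:
  edge 1→2: √(-4.5214² + 2.8051²) = 5.3209 (running 5.3209)
  edge 2→3: √(-2.4191² + 0.1769²) = 2.4256 (running 7.7465)
  edge 3→4: √(-3.1998² + -6.5233²) = 7.2658 (running 15.0123)
  edge 4→5: √(4.7534² + -3.5680²) = 5.9435 (running 20.9558)
  edge 5→6: √(3.4139² + -0.3149²) = 3.4284 (running 24.3842)
  edge 6→7: √(3.5640² + 5.5521²) = 6.5976 (running 30.9817)
  edge 7→1: √(-1.5910² + 1.8721²) = 2.4568 (running 33.4385)
Perimeter = 33.4385

Perimeter at t=0.552: 33.4385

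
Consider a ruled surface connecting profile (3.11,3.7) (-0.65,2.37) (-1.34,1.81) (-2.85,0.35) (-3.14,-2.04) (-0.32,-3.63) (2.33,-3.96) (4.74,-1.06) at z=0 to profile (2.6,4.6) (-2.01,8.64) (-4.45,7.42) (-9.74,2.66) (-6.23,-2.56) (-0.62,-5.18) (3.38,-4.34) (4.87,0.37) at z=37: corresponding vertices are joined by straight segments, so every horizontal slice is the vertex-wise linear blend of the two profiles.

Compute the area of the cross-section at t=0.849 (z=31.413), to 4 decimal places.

Cross-section at t=0.849: each vertex is (1-t)·p0[i] + t·p1[i].
  v1: (1-0.849)·(3.11,3.7) + 0.849·(2.6,4.6) = (2.6770,4.4641)
  v2: (1-0.849)·(-0.65,2.37) + 0.849·(-2.01,8.64) = (-1.8046,7.6932)
  v3: (1-0.849)·(-1.34,1.81) + 0.849·(-4.45,7.42) = (-3.9804,6.5729)
  v4: (1-0.849)·(-2.85,0.35) + 0.849·(-9.74,2.66) = (-8.6996,2.3112)
  v5: (1-0.849)·(-3.14,-2.04) + 0.849·(-6.23,-2.56) = (-5.7634,-2.4815)
  v6: (1-0.849)·(-0.32,-3.63) + 0.849·(-0.62,-5.18) = (-0.5747,-4.9459)
  v7: (1-0.849)·(2.33,-3.96) + 0.849·(3.38,-4.34) = (3.2214,-4.2826)
  v8: (1-0.849)·(4.74,-1.06) + 0.849·(4.87,0.37) = (4.8504,0.1541)
Shoelace sum Σ(x_i·y_{i+1} − x_{i+1}·y_i):
  i=1: 2.6770·7.6932 − -1.8046·4.4641 = +28.6509 (running +28.6509)
  i=2: -1.8046·6.5729 − -3.9804·7.6932 = +18.7604 (running +47.4113)
  i=3: -3.9804·2.3112 − -8.6996·6.5729 = +47.9821 (running +95.3934)
  i=4: -8.6996·-2.4815 − -5.7634·2.3112 = +34.9082 (running +130.3017)
  i=5: -5.7634·-4.9459 − -0.5747·-2.4815 = +27.0794 (running +157.3811)
  i=6: -0.5747·-4.2826 − 3.2214·-4.9459 = +18.3944 (running +175.7755)
  i=7: 3.2214·0.1541 − 4.8504·-4.2826 = +21.2686 (running +197.0441)
  i=8: 4.8504·4.4641 − 2.6770·0.1541 = +21.2401 (running +218.2842)
Area = |Σ|/2 = |218.2842|/2 = 109.1421

Area at t=0.849: 109.1421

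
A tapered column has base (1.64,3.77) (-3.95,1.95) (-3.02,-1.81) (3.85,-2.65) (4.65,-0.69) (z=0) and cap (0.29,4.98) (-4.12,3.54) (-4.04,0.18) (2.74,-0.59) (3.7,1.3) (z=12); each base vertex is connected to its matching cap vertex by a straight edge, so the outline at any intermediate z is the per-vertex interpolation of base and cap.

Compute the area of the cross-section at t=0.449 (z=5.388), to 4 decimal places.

Cross-section at t=0.449: each vertex is (1-t)·p0[i] + t·p1[i].
  v1: (1-0.449)·(1.64,3.77) + 0.449·(0.29,4.98) = (1.0338,4.3133)
  v2: (1-0.449)·(-3.95,1.95) + 0.449·(-4.12,3.54) = (-4.0263,2.6639)
  v3: (1-0.449)·(-3.02,-1.81) + 0.449·(-4.04,0.18) = (-3.4780,-0.9165)
  v4: (1-0.449)·(3.85,-2.65) + 0.449·(2.74,-0.59) = (3.3516,-1.7251)
  v5: (1-0.449)·(4.65,-0.69) + 0.449·(3.7,1.3) = (4.2234,0.2035)
Shoelace sum Σ(x_i·y_{i+1} − x_{i+1}·y_i):
  i=1: 1.0338·2.6639 − -4.0263·4.3133 = +20.1208 (running +20.1208)
  i=2: -4.0263·-0.9165 − -3.4780·2.6639 = +12.9551 (running +33.0759)
  i=3: -3.4780·-1.7251 − 3.3516·-0.9165 = +9.0714 (running +42.1474)
  i=4: 3.3516·0.2035 − 4.2234·-1.7251 = +7.9678 (running +50.1152)
  i=5: 4.2234·4.3133 − 1.0338·0.2035 = +18.0066 (running +68.1217)
Area = |Σ|/2 = |68.1217|/2 = 34.0609

Area at t=0.449: 34.0609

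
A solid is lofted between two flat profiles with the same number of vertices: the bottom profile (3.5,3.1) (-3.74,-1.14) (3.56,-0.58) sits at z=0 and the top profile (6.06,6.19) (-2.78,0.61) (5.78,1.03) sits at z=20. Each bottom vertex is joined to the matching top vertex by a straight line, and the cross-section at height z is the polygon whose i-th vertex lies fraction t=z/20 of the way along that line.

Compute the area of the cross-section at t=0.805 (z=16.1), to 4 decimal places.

Area at t=0.805: 20.2033

Cross-section at t=0.805: each vertex is (1-t)·p0[i] + t·p1[i].
  v1: (1-0.805)·(3.5,3.1) + 0.805·(6.06,6.19) = (5.5608,5.5875)
  v2: (1-0.805)·(-3.74,-1.14) + 0.805·(-2.78,0.61) = (-2.9672,0.2688)
  v3: (1-0.805)·(3.56,-0.58) + 0.805·(5.78,1.03) = (5.3471,0.7161)
Shoelace sum Σ(x_i·y_{i+1} − x_{i+1}·y_i):
  i=1: 5.5608·0.2688 − -2.9672·5.5875 = +18.0735 (running +18.0735)
  i=2: -2.9672·0.7161 − 5.3471·0.2688 = -3.5617 (running +14.5118)
  i=3: 5.3471·5.5875 − 5.5608·0.7161 = +25.8948 (running +40.4067)
Area = |Σ|/2 = |40.4067|/2 = 20.2033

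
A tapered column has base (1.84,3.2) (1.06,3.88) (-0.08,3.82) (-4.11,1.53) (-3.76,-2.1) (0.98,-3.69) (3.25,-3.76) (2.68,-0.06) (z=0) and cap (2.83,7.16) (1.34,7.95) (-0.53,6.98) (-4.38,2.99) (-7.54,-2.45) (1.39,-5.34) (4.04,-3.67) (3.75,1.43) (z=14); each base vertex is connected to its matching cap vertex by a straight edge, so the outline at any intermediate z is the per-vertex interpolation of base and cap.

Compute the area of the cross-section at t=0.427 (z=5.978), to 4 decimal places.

Area at t=0.427: 61.1813

Cross-section at t=0.427: each vertex is (1-t)·p0[i] + t·p1[i].
  v1: (1-0.427)·(1.84,3.2) + 0.427·(2.83,7.16) = (2.2627,4.8909)
  v2: (1-0.427)·(1.06,3.88) + 0.427·(1.34,7.95) = (1.1796,5.6179)
  v3: (1-0.427)·(-0.08,3.82) + 0.427·(-0.53,6.98) = (-0.2722,5.1693)
  v4: (1-0.427)·(-4.11,1.53) + 0.427·(-4.38,2.99) = (-4.2253,2.1534)
  v5: (1-0.427)·(-3.76,-2.1) + 0.427·(-7.54,-2.45) = (-5.3741,-2.2495)
  v6: (1-0.427)·(0.98,-3.69) + 0.427·(1.39,-5.34) = (1.1551,-4.3945)
  v7: (1-0.427)·(3.25,-3.76) + 0.427·(4.04,-3.67) = (3.5873,-3.7216)
  v8: (1-0.427)·(2.68,-0.06) + 0.427·(3.75,1.43) = (3.1369,0.5762)
Shoelace sum Σ(x_i·y_{i+1} − x_{i+1}·y_i):
  i=1: 2.2627·5.6179 − 1.1796·4.8909 = +6.9426 (running +6.9426)
  i=2: 1.1796·5.1693 − -0.2722·5.6179 = +7.6264 (running +14.5691)
  i=3: -0.2722·2.1534 − -4.2253·5.1693 = +21.2558 (running +35.8249)
  i=4: -4.2253·-2.2495 − -5.3741·2.1534 = +21.0772 (running +56.9021)
  i=5: -5.3741·-4.3945 − 1.1551·-2.2495 = +26.2148 (running +83.1169)
  i=6: 1.1551·-3.7216 − 3.5873·-4.3945 = +11.4660 (running +94.5830)
  i=7: 3.5873·0.5762 − 3.1369·-3.7216 = +13.7413 (running +108.3242)
  i=8: 3.1369·4.8909 − 2.2627·0.5762 = +14.0384 (running +122.3627)
Area = |Σ|/2 = |122.3627|/2 = 61.1813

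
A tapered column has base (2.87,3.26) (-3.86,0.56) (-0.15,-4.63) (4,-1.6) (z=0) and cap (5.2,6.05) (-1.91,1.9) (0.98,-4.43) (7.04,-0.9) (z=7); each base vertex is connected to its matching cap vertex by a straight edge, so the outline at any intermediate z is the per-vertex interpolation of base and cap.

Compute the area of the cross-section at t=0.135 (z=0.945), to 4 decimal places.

Area at t=0.135: 36.5621

Cross-section at t=0.135: each vertex is (1-t)·p0[i] + t·p1[i].
  v1: (1-0.135)·(2.87,3.26) + 0.135·(5.2,6.05) = (3.1846,3.6366)
  v2: (1-0.135)·(-3.86,0.56) + 0.135·(-1.91,1.9) = (-3.5967,0.7409)
  v3: (1-0.135)·(-0.15,-4.63) + 0.135·(0.98,-4.43) = (0.0025,-4.6030)
  v4: (1-0.135)·(4,-1.6) + 0.135·(7.04,-0.9) = (4.4104,-1.5055)
Shoelace sum Σ(x_i·y_{i+1} − x_{i+1}·y_i):
  i=1: 3.1846·0.7409 − -3.5967·3.6366 = +15.4396 (running +15.4396)
  i=2: -3.5967·-4.6030 − 0.0025·0.7409 = +16.5540 (running +31.9935)
  i=3: 0.0025·-1.5055 − 4.4104·-4.6030 = +20.2972 (running +52.2907)
  i=4: 4.4104·3.6366 − 3.1846·-1.5055 = +20.8334 (running +73.1242)
Area = |Σ|/2 = |73.1242|/2 = 36.5621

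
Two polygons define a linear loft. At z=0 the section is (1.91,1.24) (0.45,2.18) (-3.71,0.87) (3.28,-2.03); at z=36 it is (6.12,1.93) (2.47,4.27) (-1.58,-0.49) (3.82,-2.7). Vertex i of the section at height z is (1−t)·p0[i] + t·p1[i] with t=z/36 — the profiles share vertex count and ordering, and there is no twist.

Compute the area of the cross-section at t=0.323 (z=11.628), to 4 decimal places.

Area at t=0.323: 17.2626

Cross-section at t=0.323: each vertex is (1-t)·p0[i] + t·p1[i].
  v1: (1-0.323)·(1.91,1.24) + 0.323·(6.12,1.93) = (3.2698,1.4629)
  v2: (1-0.323)·(0.45,2.18) + 0.323·(2.47,4.27) = (1.1025,2.8551)
  v3: (1-0.323)·(-3.71,0.87) + 0.323·(-1.58,-0.49) = (-3.0220,0.4307)
  v4: (1-0.323)·(3.28,-2.03) + 0.323·(3.82,-2.7) = (3.4544,-2.2464)
Shoelace sum Σ(x_i·y_{i+1} − x_{i+1}·y_i):
  i=1: 3.2698·2.8551 − 1.1025·1.4629 = +7.7228 (running +7.7228)
  i=2: 1.1025·0.4307 − -3.0220·2.8551 = +9.1029 (running +16.8257)
  i=3: -3.0220·-2.2464 − 3.4544·0.4307 = +5.3008 (running +22.1265)
  i=4: 3.4544·1.4629 − 3.2698·-2.2464 = +12.3987 (running +34.5253)
Area = |Σ|/2 = |34.5253|/2 = 17.2626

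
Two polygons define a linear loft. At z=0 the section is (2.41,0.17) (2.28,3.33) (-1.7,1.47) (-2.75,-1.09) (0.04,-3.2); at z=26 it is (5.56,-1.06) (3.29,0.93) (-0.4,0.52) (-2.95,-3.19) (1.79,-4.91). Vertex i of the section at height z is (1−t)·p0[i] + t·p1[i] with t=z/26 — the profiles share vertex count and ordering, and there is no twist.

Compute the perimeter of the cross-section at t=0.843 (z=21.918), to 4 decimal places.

Cross-section at t=0.843: each vertex is (1-t)·p0[i] + t·p1[i].
  v1: (1-0.843)·(2.41,0.17) + 0.843·(5.56,-1.06) = (5.0655,-0.8669)
  v2: (1-0.843)·(2.28,3.33) + 0.843·(3.29,0.93) = (3.1314,1.3068)
  v3: (1-0.843)·(-1.7,1.47) + 0.843·(-0.4,0.52) = (-0.6041,0.6692)
  v4: (1-0.843)·(-2.75,-1.09) + 0.843·(-2.95,-3.19) = (-2.9186,-2.8603)
  v5: (1-0.843)·(0.04,-3.2) + 0.843·(1.79,-4.91) = (1.5152,-4.6415)
Perimeter = Σ |v_{i+1} − v_i|:
  edge 1→2: √(-1.9340² + 2.1737²) = 2.9095 (running 2.9095)
  edge 2→3: √(-3.7355² + -0.6376²) = 3.7896 (running 6.6991)
  edge 3→4: √(-2.3145² + -3.5295²) = 4.2207 (running 10.9197)
  edge 4→5: √(4.4338² + -1.7812²) = 4.7783 (running 15.6980)
  edge 5→1: √(3.5502² + 3.7746²) = 5.1819 (running 20.8799)
Perimeter = 20.8799

Perimeter at t=0.843: 20.8799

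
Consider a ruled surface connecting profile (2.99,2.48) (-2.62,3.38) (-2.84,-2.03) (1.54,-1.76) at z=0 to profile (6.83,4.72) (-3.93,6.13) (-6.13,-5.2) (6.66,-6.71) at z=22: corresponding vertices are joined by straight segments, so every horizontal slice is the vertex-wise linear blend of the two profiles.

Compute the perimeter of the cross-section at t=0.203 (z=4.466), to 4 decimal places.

Cross-section at t=0.203: each vertex is (1-t)·p0[i] + t·p1[i].
  v1: (1-0.203)·(2.99,2.48) + 0.203·(6.83,4.72) = (3.7695,2.9347)
  v2: (1-0.203)·(-2.62,3.38) + 0.203·(-3.93,6.13) = (-2.8859,3.9382)
  v3: (1-0.203)·(-2.84,-2.03) + 0.203·(-6.13,-5.2) = (-3.5079,-2.6735)
  v4: (1-0.203)·(1.54,-1.76) + 0.203·(6.66,-6.71) = (2.5794,-2.7649)
Perimeter = Σ |v_{i+1} − v_i|:
  edge 1→2: √(-6.6555² + 1.0035²) = 6.7307 (running 6.7307)
  edge 2→3: √(-0.6219² + -6.6118²) = 6.6409 (running 13.3716)
  edge 3→4: √(6.0872² + -0.0913²) = 6.0879 (running 19.4595)
  edge 4→1: √(1.1902² + 5.6996²) = 5.8225 (running 25.2821)
Perimeter = 25.2821

Perimeter at t=0.203: 25.2821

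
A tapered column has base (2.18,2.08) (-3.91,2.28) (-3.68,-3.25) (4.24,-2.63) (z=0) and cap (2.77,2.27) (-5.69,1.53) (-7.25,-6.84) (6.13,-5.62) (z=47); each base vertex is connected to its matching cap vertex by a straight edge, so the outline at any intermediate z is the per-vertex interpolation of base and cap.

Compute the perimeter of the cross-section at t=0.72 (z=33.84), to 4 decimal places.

Perimeter at t=0.72: 34.9710

Cross-section at t=0.72: each vertex is (1-t)·p0[i] + t·p1[i].
  v1: (1-0.72)·(2.18,2.08) + 0.72·(2.77,2.27) = (2.6048,2.2168)
  v2: (1-0.72)·(-3.91,2.28) + 0.72·(-5.69,1.53) = (-5.1916,1.7400)
  v3: (1-0.72)·(-3.68,-3.25) + 0.72·(-7.25,-6.84) = (-6.2504,-5.8348)
  v4: (1-0.72)·(4.24,-2.63) + 0.72·(6.13,-5.62) = (5.6008,-4.7828)
Perimeter = Σ |v_{i+1} − v_i|:
  edge 1→2: √(-7.7964² + -0.4768²) = 7.8110 (running 7.8110)
  edge 2→3: √(-1.0588² + -7.5748²) = 7.6484 (running 15.4594)
  edge 3→4: √(11.8512² + 1.0520²) = 11.8978 (running 27.3572)
  edge 4→1: √(-2.9960² + 6.9996²) = 7.6138 (running 34.9710)
Perimeter = 34.9710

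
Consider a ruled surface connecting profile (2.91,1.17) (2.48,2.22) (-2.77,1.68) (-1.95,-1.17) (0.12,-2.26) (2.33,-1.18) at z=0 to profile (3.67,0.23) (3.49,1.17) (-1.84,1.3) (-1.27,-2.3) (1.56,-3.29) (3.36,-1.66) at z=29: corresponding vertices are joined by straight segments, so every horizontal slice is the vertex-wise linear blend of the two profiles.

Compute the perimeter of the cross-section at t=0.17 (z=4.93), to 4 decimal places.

Cross-section at t=0.17: each vertex is (1-t)·p0[i] + t·p1[i].
  v1: (1-0.17)·(2.91,1.17) + 0.17·(3.67,0.23) = (3.0392,1.0102)
  v2: (1-0.17)·(2.48,2.22) + 0.17·(3.49,1.17) = (2.6517,2.0415)
  v3: (1-0.17)·(-2.77,1.68) + 0.17·(-1.84,1.3) = (-2.6119,1.6154)
  v4: (1-0.17)·(-1.95,-1.17) + 0.17·(-1.27,-2.3) = (-1.8344,-1.3621)
  v5: (1-0.17)·(0.12,-2.26) + 0.17·(1.56,-3.29) = (0.3648,-2.4351)
  v6: (1-0.17)·(2.33,-1.18) + 0.17·(3.36,-1.66) = (2.5051,-1.2616)
Perimeter = Σ |v_{i+1} − v_i|:
  edge 1→2: √(-0.3875² + 1.0313²) = 1.1017 (running 1.1017)
  edge 2→3: √(-5.2636² + -0.4261²) = 5.2808 (running 6.3825)
  edge 3→4: √(0.7775² + -2.9775²) = 3.0773 (running 9.4599)
  edge 4→5: √(2.1992² + -1.0730²) = 2.4470 (running 11.9069)
  edge 5→6: √(2.1403² + 1.1735²) = 2.4409 (running 14.3478)
  edge 6→1: √(0.5341² + 2.2718²) = 2.3337 (running 16.6815)
Perimeter = 16.6815

Perimeter at t=0.17: 16.6815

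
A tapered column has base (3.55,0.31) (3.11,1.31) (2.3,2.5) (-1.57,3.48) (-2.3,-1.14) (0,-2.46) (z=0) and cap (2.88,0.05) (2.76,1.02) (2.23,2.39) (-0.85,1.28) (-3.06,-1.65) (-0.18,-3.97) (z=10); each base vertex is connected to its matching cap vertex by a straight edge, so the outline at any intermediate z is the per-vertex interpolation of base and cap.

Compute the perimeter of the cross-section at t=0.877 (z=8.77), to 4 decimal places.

Cross-section at t=0.877: each vertex is (1-t)·p0[i] + t·p1[i].
  v1: (1-0.877)·(3.55,0.31) + 0.877·(2.88,0.05) = (2.9624,0.0820)
  v2: (1-0.877)·(3.11,1.31) + 0.877·(2.76,1.02) = (2.8030,1.0557)
  v3: (1-0.877)·(2.3,2.5) + 0.877·(2.23,2.39) = (2.2386,2.4035)
  v4: (1-0.877)·(-1.57,3.48) + 0.877·(-0.85,1.28) = (-0.9386,1.5506)
  v5: (1-0.877)·(-2.3,-1.14) + 0.877·(-3.06,-1.65) = (-2.9665,-1.5873)
  v6: (1-0.877)·(0,-2.46) + 0.877·(-0.18,-3.97) = (-0.1579,-3.7843)
Perimeter = Σ |v_{i+1} − v_i|:
  edge 1→2: √(-0.1594² + 0.9737²) = 0.9866 (running 0.9866)
  edge 2→3: √(-0.5644² + 1.3479²) = 1.4613 (running 2.4479)
  edge 3→4: √(-3.1772² + -0.8529²) = 3.2897 (running 5.7376)
  edge 4→5: √(-2.0280² + -3.1379²) = 3.7362 (running 9.4737)
  edge 5→6: √(2.8087² + -2.1970²) = 3.5659 (running 13.0396)
  edge 6→1: √(3.1203² + 3.8663²) = 4.9683 (running 18.0079)
Perimeter = 18.0079

Perimeter at t=0.877: 18.0079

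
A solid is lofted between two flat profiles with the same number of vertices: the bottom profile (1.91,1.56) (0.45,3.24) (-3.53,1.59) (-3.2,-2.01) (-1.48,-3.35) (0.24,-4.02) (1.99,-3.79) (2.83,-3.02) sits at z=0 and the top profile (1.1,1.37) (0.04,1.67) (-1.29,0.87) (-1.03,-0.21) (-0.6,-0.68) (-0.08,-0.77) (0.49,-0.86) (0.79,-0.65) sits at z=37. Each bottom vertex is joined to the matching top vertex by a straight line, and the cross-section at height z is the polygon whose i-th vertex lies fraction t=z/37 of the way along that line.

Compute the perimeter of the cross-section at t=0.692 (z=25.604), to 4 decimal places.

Perimeter at t=0.692: 12.0434

Cross-section at t=0.692: each vertex is (1-t)·p0[i] + t·p1[i].
  v1: (1-0.692)·(1.91,1.56) + 0.692·(1.1,1.37) = (1.3495,1.4285)
  v2: (1-0.692)·(0.45,3.24) + 0.692·(0.04,1.67) = (0.1663,2.1536)
  v3: (1-0.692)·(-3.53,1.59) + 0.692·(-1.29,0.87) = (-1.9799,1.0918)
  v4: (1-0.692)·(-3.2,-2.01) + 0.692·(-1.03,-0.21) = (-1.6984,-0.7644)
  v5: (1-0.692)·(-1.48,-3.35) + 0.692·(-0.6,-0.68) = (-0.8710,-1.5024)
  v6: (1-0.692)·(0.24,-4.02) + 0.692·(-0.08,-0.77) = (0.0186,-1.7710)
  v7: (1-0.692)·(1.99,-3.79) + 0.692·(0.49,-0.86) = (0.9520,-1.7624)
  v8: (1-0.692)·(2.83,-3.02) + 0.692·(0.79,-0.65) = (1.4183,-1.3800)
Perimeter = Σ |v_{i+1} − v_i|:
  edge 1→2: √(-1.1832² + 0.7250²) = 1.3877 (running 1.3877)
  edge 2→3: √(-2.1462² + -1.0618²) = 2.3945 (running 3.7822)
  edge 3→4: √(0.2816² + -1.8562²) = 1.8774 (running 5.6596)
  edge 4→5: √(0.8273² + -0.7380²) = 1.1086 (running 6.7682)
  edge 5→6: √(0.8896² + -0.2686²) = 0.9293 (running 7.6975)
  edge 6→7: √(0.9334² + 0.0086²) = 0.9335 (running 8.6309)
  edge 7→8: √(0.4663² + 0.3825²) = 0.6031 (running 9.2341)
  edge 8→1: √(-0.0688² + 2.8085²) = 2.8093 (running 12.0434)
Perimeter = 12.0434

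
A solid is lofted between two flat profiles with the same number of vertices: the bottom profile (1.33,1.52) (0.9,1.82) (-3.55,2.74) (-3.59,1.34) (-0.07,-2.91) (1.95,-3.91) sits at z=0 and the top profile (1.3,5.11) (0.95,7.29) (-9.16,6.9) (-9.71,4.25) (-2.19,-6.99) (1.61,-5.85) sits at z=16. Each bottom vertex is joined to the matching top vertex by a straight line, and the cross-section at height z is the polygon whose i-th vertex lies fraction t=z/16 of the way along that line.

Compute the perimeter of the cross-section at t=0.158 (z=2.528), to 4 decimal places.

Perimeter at t=0.158: 23.2218

Cross-section at t=0.158: each vertex is (1-t)·p0[i] + t·p1[i].
  v1: (1-0.158)·(1.33,1.52) + 0.158·(1.3,5.11) = (1.3253,2.0872)
  v2: (1-0.158)·(0.9,1.82) + 0.158·(0.95,7.29) = (0.9079,2.6843)
  v3: (1-0.158)·(-3.55,2.74) + 0.158·(-9.16,6.9) = (-4.4364,3.3973)
  v4: (1-0.158)·(-3.59,1.34) + 0.158·(-9.71,4.25) = (-4.5570,1.7998)
  v5: (1-0.158)·(-0.07,-2.91) + 0.158·(-2.19,-6.99) = (-0.4050,-3.5546)
  v6: (1-0.158)·(1.95,-3.91) + 0.158·(1.61,-5.85) = (1.8963,-4.2165)
Perimeter = Σ |v_{i+1} − v_i|:
  edge 1→2: √(-0.4174² + 0.5970²) = 0.7285 (running 0.7285)
  edge 2→3: √(-5.3443² + 0.7130²) = 5.3916 (running 6.1201)
  edge 3→4: √(-0.1206² + -1.5975²) = 1.6020 (running 7.7221)
  edge 4→5: √(4.1520² + -5.3544²) = 6.7756 (running 14.4977)
  edge 5→6: √(2.3012² + -0.6619²) = 2.3945 (running 16.8923)
  edge 6→1: √(-0.5710² + 6.3037²) = 6.3295 (running 23.2218)
Perimeter = 23.2218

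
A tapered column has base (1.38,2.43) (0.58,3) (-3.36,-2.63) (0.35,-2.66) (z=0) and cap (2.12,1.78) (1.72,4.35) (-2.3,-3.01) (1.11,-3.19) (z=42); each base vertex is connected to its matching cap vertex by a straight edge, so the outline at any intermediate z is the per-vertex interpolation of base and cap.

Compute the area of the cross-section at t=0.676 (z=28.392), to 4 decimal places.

Area at t=0.676: 14.4892

Cross-section at t=0.676: each vertex is (1-t)·p0[i] + t·p1[i].
  v1: (1-0.676)·(1.38,2.43) + 0.676·(2.12,1.78) = (1.8802,1.9906)
  v2: (1-0.676)·(0.58,3) + 0.676·(1.72,4.35) = (1.3506,3.9126)
  v3: (1-0.676)·(-3.36,-2.63) + 0.676·(-2.3,-3.01) = (-2.6434,-2.8869)
  v4: (1-0.676)·(0.35,-2.66) + 0.676·(1.11,-3.19) = (0.8638,-3.0183)
Shoelace sum Σ(x_i·y_{i+1} − x_{i+1}·y_i):
  i=1: 1.8802·3.9126 − 1.3506·1.9906 = +4.6680 (running +4.6680)
  i=2: 1.3506·-2.8869 − -2.6434·3.9126 = +6.4436 (running +11.1116)
  i=3: -2.6434·-3.0183 − 0.8638·-2.8869 = +10.4722 (running +21.5838)
  i=4: 0.8638·1.9906 − 1.8802·-3.0183 = +7.3945 (running +28.9783)
Area = |Σ|/2 = |28.9783|/2 = 14.4892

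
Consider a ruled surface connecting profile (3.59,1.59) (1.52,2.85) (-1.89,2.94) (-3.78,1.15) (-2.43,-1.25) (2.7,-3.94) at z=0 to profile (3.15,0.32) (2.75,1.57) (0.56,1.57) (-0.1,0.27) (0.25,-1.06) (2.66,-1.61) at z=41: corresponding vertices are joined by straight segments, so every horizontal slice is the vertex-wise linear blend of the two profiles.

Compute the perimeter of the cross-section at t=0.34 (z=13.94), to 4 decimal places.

Perimeter at t=0.34: 18.4305

Cross-section at t=0.34: each vertex is (1-t)·p0[i] + t·p1[i].
  v1: (1-0.34)·(3.59,1.59) + 0.34·(3.15,0.32) = (3.4404,1.1582)
  v2: (1-0.34)·(1.52,2.85) + 0.34·(2.75,1.57) = (1.9382,2.4148)
  v3: (1-0.34)·(-1.89,2.94) + 0.34·(0.56,1.57) = (-1.0570,2.4742)
  v4: (1-0.34)·(-3.78,1.15) + 0.34·(-0.1,0.27) = (-2.5288,0.8508)
  v5: (1-0.34)·(-2.43,-1.25) + 0.34·(0.25,-1.06) = (-1.5188,-1.1854)
  v6: (1-0.34)·(2.7,-3.94) + 0.34·(2.66,-1.61) = (2.6864,-3.1478)
Perimeter = Σ |v_{i+1} − v_i|:
  edge 1→2: √(-1.5022² + 1.2566²) = 1.9585 (running 1.9585)
  edge 2→3: √(-2.9952² + 0.0594²) = 2.9958 (running 4.9543)
  edge 3→4: √(-1.4718² + -1.6234²) = 2.1913 (running 7.1455)
  edge 4→5: √(1.0100² + -2.0362²) = 2.2729 (running 9.4185)
  edge 5→6: √(4.2052² + -1.9624²) = 4.6406 (running 14.0590)
  edge 6→1: √(0.7540² + 4.3060²) = 4.3715 (running 18.4305)
Perimeter = 18.4305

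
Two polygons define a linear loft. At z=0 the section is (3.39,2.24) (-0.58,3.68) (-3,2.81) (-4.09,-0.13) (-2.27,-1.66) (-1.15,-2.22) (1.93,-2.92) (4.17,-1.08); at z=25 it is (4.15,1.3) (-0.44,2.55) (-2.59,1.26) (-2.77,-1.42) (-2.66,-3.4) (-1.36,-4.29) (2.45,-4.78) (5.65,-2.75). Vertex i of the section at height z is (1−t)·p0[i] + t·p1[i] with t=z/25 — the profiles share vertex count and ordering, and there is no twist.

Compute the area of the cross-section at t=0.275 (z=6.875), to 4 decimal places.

Cross-section at t=0.275: each vertex is (1-t)·p0[i] + t·p1[i].
  v1: (1-0.275)·(3.39,2.24) + 0.275·(4.15,1.3) = (3.5990,1.9815)
  v2: (1-0.275)·(-0.58,3.68) + 0.275·(-0.44,2.55) = (-0.5415,3.3693)
  v3: (1-0.275)·(-3,2.81) + 0.275·(-2.59,1.26) = (-2.8872,2.3838)
  v4: (1-0.275)·(-4.09,-0.13) + 0.275·(-2.77,-1.42) = (-3.7270,-0.4848)
  v5: (1-0.275)·(-2.27,-1.66) + 0.275·(-2.66,-3.4) = (-2.3773,-2.1385)
  v6: (1-0.275)·(-1.15,-2.22) + 0.275·(-1.36,-4.29) = (-1.2077,-2.7893)
  v7: (1-0.275)·(1.93,-2.92) + 0.275·(2.45,-4.78) = (2.0730,-3.4315)
  v8: (1-0.275)·(4.17,-1.08) + 0.275·(5.65,-2.75) = (4.5770,-1.5393)
Shoelace sum Σ(x_i·y_{i+1} − x_{i+1}·y_i):
  i=1: 3.5990·3.3693 − -0.5415·1.9815 = +13.1989 (running +13.1989)
  i=2: -0.5415·2.3838 − -2.8872·3.3693 = +8.4371 (running +21.6360)
  i=3: -2.8872·-0.4848 − -3.7270·2.3838 = +10.2838 (running +31.9198)
  i=4: -3.7270·-2.1385 − -2.3773·-0.4848 = +6.8178 (running +38.7376)
  i=5: -2.3773·-2.7893 − -1.2077·-2.1385 = +4.0480 (running +42.7856)
  i=6: -1.2077·-3.4315 − 2.0730·-2.7893 = +9.9265 (running +52.7121)
  i=7: 2.0730·-1.5393 − 4.5770·-3.4315 = +12.5151 (running +65.2272)
  i=8: 4.5770·1.9815 − 3.5990·-1.5393 = +14.6091 (running +79.8363)
Area = |Σ|/2 = |79.8363|/2 = 39.9182

Area at t=0.275: 39.9182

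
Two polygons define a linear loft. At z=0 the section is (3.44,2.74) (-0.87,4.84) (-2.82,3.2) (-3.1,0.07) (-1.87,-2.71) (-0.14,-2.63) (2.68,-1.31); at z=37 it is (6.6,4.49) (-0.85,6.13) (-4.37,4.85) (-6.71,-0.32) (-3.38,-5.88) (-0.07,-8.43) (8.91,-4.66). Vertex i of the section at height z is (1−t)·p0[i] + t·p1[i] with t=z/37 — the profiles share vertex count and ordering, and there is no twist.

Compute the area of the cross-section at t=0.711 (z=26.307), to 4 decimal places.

Area at t=0.711: 112.6014

Cross-section at t=0.711: each vertex is (1-t)·p0[i] + t·p1[i].
  v1: (1-0.711)·(3.44,2.74) + 0.711·(6.6,4.49) = (5.6868,3.9843)
  v2: (1-0.711)·(-0.87,4.84) + 0.711·(-0.85,6.13) = (-0.8558,5.7572)
  v3: (1-0.711)·(-2.82,3.2) + 0.711·(-4.37,4.85) = (-3.9220,4.3731)
  v4: (1-0.711)·(-3.1,0.07) + 0.711·(-6.71,-0.32) = (-5.6667,-0.2073)
  v5: (1-0.711)·(-1.87,-2.71) + 0.711·(-3.38,-5.88) = (-2.9436,-4.9639)
  v6: (1-0.711)·(-0.14,-2.63) + 0.711·(-0.07,-8.43) = (-0.0902,-6.7538)
  v7: (1-0.711)·(2.68,-1.31) + 0.711·(8.91,-4.66) = (7.1095,-3.6919)
Shoelace sum Σ(x_i·y_{i+1} − x_{i+1}·y_i):
  i=1: 5.6868·5.7572 − -0.8558·3.9843 = +36.1494 (running +36.1494)
  i=2: -0.8558·4.3731 − -3.9220·5.7572 = +18.8375 (running +54.9869)
  i=3: -3.9220·-0.2073 − -5.6667·4.3731 = +25.5944 (running +80.5813)
  i=4: -5.6667·-4.9639 − -2.9436·-0.2073 = +27.5186 (running +108.0999)
  i=5: -2.9436·-6.7538 − -0.0902·-4.9639 = +19.4327 (running +127.5326)
  i=6: -0.0902·-3.6919 − 7.1095·-6.7538 = +48.3495 (running +175.8821)
  i=7: 7.1095·3.9843 − 5.6868·-3.6919 = +49.3208 (running +225.2029)
Area = |Σ|/2 = |225.2029|/2 = 112.6014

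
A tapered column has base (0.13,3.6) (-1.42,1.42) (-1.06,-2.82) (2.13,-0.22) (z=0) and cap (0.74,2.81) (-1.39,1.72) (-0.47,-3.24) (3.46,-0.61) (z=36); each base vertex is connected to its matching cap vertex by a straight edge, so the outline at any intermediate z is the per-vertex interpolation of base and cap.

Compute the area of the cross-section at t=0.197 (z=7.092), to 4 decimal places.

Cross-section at t=0.197: each vertex is (1-t)·p0[i] + t·p1[i].
  v1: (1-0.197)·(0.13,3.6) + 0.197·(0.74,2.81) = (0.2502,3.4444)
  v2: (1-0.197)·(-1.42,1.42) + 0.197·(-1.39,1.72) = (-1.4141,1.4791)
  v3: (1-0.197)·(-1.06,-2.82) + 0.197·(-0.47,-3.24) = (-0.9438,-2.9027)
  v4: (1-0.197)·(2.13,-0.22) + 0.197·(3.46,-0.61) = (2.3920,-0.2968)
Shoelace sum Σ(x_i·y_{i+1} − x_{i+1}·y_i):
  i=1: 0.2502·1.4791 − -1.4141·3.4444 = +5.2407 (running +5.2407)
  i=2: -1.4141·-2.9027 − -0.9438·1.4791 = +5.5007 (running +10.7413)
  i=3: -0.9438·-0.2968 − 2.3920·-2.9027 = +7.2235 (running +17.9649)
  i=4: 2.3920·3.4444 − 0.2502·-0.2968 = +8.3132 (running +26.2781)
Area = |Σ|/2 = |26.2781|/2 = 13.1390

Area at t=0.197: 13.1390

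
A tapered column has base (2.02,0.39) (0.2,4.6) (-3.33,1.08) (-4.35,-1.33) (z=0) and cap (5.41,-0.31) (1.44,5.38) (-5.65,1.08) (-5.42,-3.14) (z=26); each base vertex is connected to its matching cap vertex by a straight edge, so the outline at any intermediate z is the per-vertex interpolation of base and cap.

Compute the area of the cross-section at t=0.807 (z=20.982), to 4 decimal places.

Area at t=0.807: 43.9567

Cross-section at t=0.807: each vertex is (1-t)·p0[i] + t·p1[i].
  v1: (1-0.807)·(2.02,0.39) + 0.807·(5.41,-0.31) = (4.7557,-0.1749)
  v2: (1-0.807)·(0.2,4.6) + 0.807·(1.44,5.38) = (1.2007,5.2295)
  v3: (1-0.807)·(-3.33,1.08) + 0.807·(-5.65,1.08) = (-5.2022,1.0800)
  v4: (1-0.807)·(-4.35,-1.33) + 0.807·(-5.42,-3.14) = (-5.2135,-2.7907)
Shoelace sum Σ(x_i·y_{i+1} − x_{i+1}·y_i):
  i=1: 4.7557·5.2295 − 1.2007·-0.1749 = +25.0799 (running +25.0799)
  i=2: 1.2007·1.0800 − -5.2022·5.2295 = +28.5016 (running +53.5815)
  i=3: -5.2022·-2.7907 − -5.2135·1.0800 = +20.1483 (running +73.7298)
  i=4: -5.2135·-0.1749 − 4.7557·-2.7907 = +14.1835 (running +87.9134)
Area = |Σ|/2 = |87.9134|/2 = 43.9567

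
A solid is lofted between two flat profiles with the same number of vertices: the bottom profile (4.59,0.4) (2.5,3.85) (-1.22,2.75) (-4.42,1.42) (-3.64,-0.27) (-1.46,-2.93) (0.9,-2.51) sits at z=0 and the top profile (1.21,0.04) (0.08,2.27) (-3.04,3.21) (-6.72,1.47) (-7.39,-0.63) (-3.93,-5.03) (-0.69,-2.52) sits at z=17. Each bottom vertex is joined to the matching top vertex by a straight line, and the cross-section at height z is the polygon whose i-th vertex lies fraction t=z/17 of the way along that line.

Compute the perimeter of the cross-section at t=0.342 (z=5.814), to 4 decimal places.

Perimeter at t=0.342: 23.7929

Cross-section at t=0.342: each vertex is (1-t)·p0[i] + t·p1[i].
  v1: (1-0.342)·(4.59,0.4) + 0.342·(1.21,0.04) = (3.4340,0.2769)
  v2: (1-0.342)·(2.5,3.85) + 0.342·(0.08,2.27) = (1.6724,3.3096)
  v3: (1-0.342)·(-1.22,2.75) + 0.342·(-3.04,3.21) = (-1.8424,2.9073)
  v4: (1-0.342)·(-4.42,1.42) + 0.342·(-6.72,1.47) = (-5.2066,1.4371)
  v5: (1-0.342)·(-3.64,-0.27) + 0.342·(-7.39,-0.63) = (-4.9225,-0.3931)
  v6: (1-0.342)·(-1.46,-2.93) + 0.342·(-3.93,-5.03) = (-2.3047,-3.6482)
  v7: (1-0.342)·(0.9,-2.51) + 0.342·(-0.69,-2.52) = (0.3562,-2.5134)
Perimeter = Σ |v_{i+1} − v_i|:
  edge 1→2: √(-1.7617² + 3.0328²) = 3.5073 (running 3.5073)
  edge 2→3: √(-3.5148² + -0.4023²) = 3.5378 (running 7.0451)
  edge 3→4: √(-3.3642² + -1.4702²) = 3.6714 (running 10.7164)
  edge 4→5: √(0.2841² + -1.8302²) = 1.8521 (running 12.5686)
  edge 5→6: √(2.6178² + -3.2551²) = 4.1771 (running 16.7457)
  edge 6→7: √(2.6610² + 1.1348²) = 2.8928 (running 19.6385)
  edge 7→1: √(3.0778² + 2.7903²) = 4.1544 (running 23.7929)
Perimeter = 23.7929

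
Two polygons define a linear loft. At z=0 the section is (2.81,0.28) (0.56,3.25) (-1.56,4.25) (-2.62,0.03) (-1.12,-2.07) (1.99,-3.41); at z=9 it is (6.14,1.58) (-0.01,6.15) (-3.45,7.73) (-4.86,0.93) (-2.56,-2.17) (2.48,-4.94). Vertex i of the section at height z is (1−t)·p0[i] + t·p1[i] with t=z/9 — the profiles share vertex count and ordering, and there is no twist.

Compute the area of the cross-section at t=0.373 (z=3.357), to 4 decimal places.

Cross-section at t=0.373: each vertex is (1-t)·p0[i] + t·p1[i].
  v1: (1-0.373)·(2.81,0.28) + 0.373·(6.14,1.58) = (4.0521,0.7649)
  v2: (1-0.373)·(0.56,3.25) + 0.373·(-0.01,6.15) = (0.3474,4.3317)
  v3: (1-0.373)·(-1.56,4.25) + 0.373·(-3.45,7.73) = (-2.2650,5.5480)
  v4: (1-0.373)·(-2.62,0.03) + 0.373·(-4.86,0.93) = (-3.4555,0.3657)
  v5: (1-0.373)·(-1.12,-2.07) + 0.373·(-2.56,-2.17) = (-1.6571,-2.1073)
  v6: (1-0.373)·(1.99,-3.41) + 0.373·(2.48,-4.94) = (2.1728,-3.9807)
Shoelace sum Σ(x_i·y_{i+1} − x_{i+1}·y_i):
  i=1: 4.0521·4.3317 − 0.3474·0.7649 = +17.2867 (running +17.2867)
  i=2: 0.3474·5.5480 − -2.2650·4.3317 = +11.7385 (running +29.0252)
  i=3: -2.2650·0.3657 − -3.4555·5.5480 = +18.3431 (running +47.3683)
  i=4: -3.4555·-2.1073 − -1.6571·0.3657 = +7.8878 (running +55.2561)
  i=5: -1.6571·-3.9807 − 2.1728·-2.1073 = +11.1752 (running +66.4313)
  i=6: 2.1728·0.7649 − 4.0521·-3.9807 = +17.7921 (running +84.2233)
Area = |Σ|/2 = |84.2233|/2 = 42.1117

Area at t=0.373: 42.1117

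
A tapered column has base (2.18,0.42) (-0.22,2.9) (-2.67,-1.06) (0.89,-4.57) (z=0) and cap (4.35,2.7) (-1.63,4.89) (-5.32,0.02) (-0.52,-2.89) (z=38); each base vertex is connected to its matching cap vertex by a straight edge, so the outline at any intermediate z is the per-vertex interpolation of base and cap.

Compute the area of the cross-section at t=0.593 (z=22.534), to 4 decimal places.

Cross-section at t=0.593: each vertex is (1-t)·p0[i] + t·p1[i].
  v1: (1-0.593)·(2.18,0.42) + 0.593·(4.35,2.7) = (3.4668,1.7720)
  v2: (1-0.593)·(-0.22,2.9) + 0.593·(-1.63,4.89) = (-1.0561,4.0801)
  v3: (1-0.593)·(-2.67,-1.06) + 0.593·(-5.32,0.02) = (-4.2415,-0.4196)
  v4: (1-0.593)·(0.89,-4.57) + 0.593·(-0.52,-2.89) = (0.0539,-3.5738)
Shoelace sum Σ(x_i·y_{i+1} − x_{i+1}·y_i):
  i=1: 3.4668·4.0801 − -1.0561·1.7720 = +16.0163 (running +16.0163)
  i=2: -1.0561·-0.4196 − -4.2415·4.0801 = +17.7485 (running +33.7649)
  i=3: -4.2415·-3.5738 − 0.0539·-0.4196 = +15.1805 (running +48.9454)
  i=4: 0.0539·1.7720 − 3.4668·-3.5738 = +12.4850 (running +61.4304)
Area = |Σ|/2 = |61.4304|/2 = 30.7152

Area at t=0.593: 30.7152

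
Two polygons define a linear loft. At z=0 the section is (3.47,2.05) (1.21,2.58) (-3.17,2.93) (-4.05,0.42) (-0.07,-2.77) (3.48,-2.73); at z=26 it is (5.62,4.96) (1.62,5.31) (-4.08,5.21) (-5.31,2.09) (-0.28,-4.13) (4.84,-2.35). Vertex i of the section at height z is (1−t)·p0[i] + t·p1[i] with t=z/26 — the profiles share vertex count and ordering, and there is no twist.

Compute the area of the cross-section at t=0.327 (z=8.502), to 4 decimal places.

Area at t=0.327: 45.3003

Cross-section at t=0.327: each vertex is (1-t)·p0[i] + t·p1[i].
  v1: (1-0.327)·(3.47,2.05) + 0.327·(5.62,4.96) = (4.1730,3.0016)
  v2: (1-0.327)·(1.21,2.58) + 0.327·(1.62,5.31) = (1.3441,3.4727)
  v3: (1-0.327)·(-3.17,2.93) + 0.327·(-4.08,5.21) = (-3.4676,3.6756)
  v4: (1-0.327)·(-4.05,0.42) + 0.327·(-5.31,2.09) = (-4.4620,0.9661)
  v5: (1-0.327)·(-0.07,-2.77) + 0.327·(-0.28,-4.13) = (-0.1387,-3.2147)
  v6: (1-0.327)·(3.48,-2.73) + 0.327·(4.84,-2.35) = (3.9247,-2.6057)
Shoelace sum Σ(x_i·y_{i+1} − x_{i+1}·y_i):
  i=1: 4.1730·3.4727 − 1.3441·3.0016 = +10.4575 (running +10.4575)
  i=2: 1.3441·3.6756 − -3.4676·3.4727 = +16.9821 (running +27.4395)
  i=3: -3.4676·0.9661 − -4.4620·3.6756 = +13.0504 (running +40.4900)
  i=4: -4.4620·-3.2147 − -0.1387·0.9661 = +14.4781 (running +54.9681)
  i=5: -0.1387·-2.6057 − 3.9247·-3.2147 = +12.9782 (running +67.9463)
  i=6: 3.9247·3.0016 − 4.1730·-2.6057 = +22.6542 (running +90.6005)
Area = |Σ|/2 = |90.6005|/2 = 45.3003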